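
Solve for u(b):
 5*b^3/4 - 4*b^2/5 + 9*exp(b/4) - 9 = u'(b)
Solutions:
 u(b) = C1 + 5*b^4/16 - 4*b^3/15 - 9*b + 36*exp(b/4)


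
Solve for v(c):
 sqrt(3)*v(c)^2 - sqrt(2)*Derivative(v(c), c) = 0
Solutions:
 v(c) = -2/(C1 + sqrt(6)*c)


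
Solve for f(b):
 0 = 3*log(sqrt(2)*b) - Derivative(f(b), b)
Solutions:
 f(b) = C1 + 3*b*log(b) - 3*b + 3*b*log(2)/2


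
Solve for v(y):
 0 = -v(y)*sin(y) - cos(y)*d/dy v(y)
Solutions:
 v(y) = C1*cos(y)


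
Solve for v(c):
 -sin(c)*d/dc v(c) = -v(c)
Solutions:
 v(c) = C1*sqrt(cos(c) - 1)/sqrt(cos(c) + 1)


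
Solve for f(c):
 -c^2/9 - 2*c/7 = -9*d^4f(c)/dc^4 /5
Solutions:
 f(c) = C1 + C2*c + C3*c^2 + C4*c^3 + c^6/5832 + c^5/756


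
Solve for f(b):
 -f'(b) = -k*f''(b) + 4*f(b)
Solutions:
 f(b) = C1*exp(b*(1 - sqrt(16*k + 1))/(2*k)) + C2*exp(b*(sqrt(16*k + 1) + 1)/(2*k))


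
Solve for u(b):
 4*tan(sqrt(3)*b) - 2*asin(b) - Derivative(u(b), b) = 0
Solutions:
 u(b) = C1 - 2*b*asin(b) - 2*sqrt(1 - b^2) - 4*sqrt(3)*log(cos(sqrt(3)*b))/3


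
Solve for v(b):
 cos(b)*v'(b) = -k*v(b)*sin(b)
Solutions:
 v(b) = C1*exp(k*log(cos(b)))


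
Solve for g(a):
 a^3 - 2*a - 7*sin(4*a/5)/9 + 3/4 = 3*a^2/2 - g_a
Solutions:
 g(a) = C1 - a^4/4 + a^3/2 + a^2 - 3*a/4 - 35*cos(4*a/5)/36


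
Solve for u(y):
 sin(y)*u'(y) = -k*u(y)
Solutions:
 u(y) = C1*exp(k*(-log(cos(y) - 1) + log(cos(y) + 1))/2)


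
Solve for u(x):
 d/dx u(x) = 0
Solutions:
 u(x) = C1


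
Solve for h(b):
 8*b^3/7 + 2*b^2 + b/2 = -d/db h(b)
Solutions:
 h(b) = C1 - 2*b^4/7 - 2*b^3/3 - b^2/4


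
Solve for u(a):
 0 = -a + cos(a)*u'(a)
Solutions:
 u(a) = C1 + Integral(a/cos(a), a)


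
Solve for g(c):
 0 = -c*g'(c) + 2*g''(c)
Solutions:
 g(c) = C1 + C2*erfi(c/2)


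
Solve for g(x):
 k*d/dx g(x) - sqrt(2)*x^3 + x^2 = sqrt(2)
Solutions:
 g(x) = C1 + sqrt(2)*x^4/(4*k) - x^3/(3*k) + sqrt(2)*x/k


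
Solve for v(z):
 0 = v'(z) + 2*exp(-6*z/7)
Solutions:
 v(z) = C1 + 7*exp(-6*z/7)/3


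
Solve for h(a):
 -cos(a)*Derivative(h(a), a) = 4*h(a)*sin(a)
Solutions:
 h(a) = C1*cos(a)^4


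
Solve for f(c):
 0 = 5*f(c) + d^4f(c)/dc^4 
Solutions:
 f(c) = (C1*sin(sqrt(2)*5^(1/4)*c/2) + C2*cos(sqrt(2)*5^(1/4)*c/2))*exp(-sqrt(2)*5^(1/4)*c/2) + (C3*sin(sqrt(2)*5^(1/4)*c/2) + C4*cos(sqrt(2)*5^(1/4)*c/2))*exp(sqrt(2)*5^(1/4)*c/2)


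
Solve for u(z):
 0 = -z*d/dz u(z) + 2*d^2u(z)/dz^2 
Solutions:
 u(z) = C1 + C2*erfi(z/2)


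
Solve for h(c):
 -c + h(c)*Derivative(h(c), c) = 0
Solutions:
 h(c) = -sqrt(C1 + c^2)
 h(c) = sqrt(C1 + c^2)


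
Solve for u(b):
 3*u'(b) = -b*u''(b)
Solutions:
 u(b) = C1 + C2/b^2


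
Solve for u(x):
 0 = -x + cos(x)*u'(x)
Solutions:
 u(x) = C1 + Integral(x/cos(x), x)


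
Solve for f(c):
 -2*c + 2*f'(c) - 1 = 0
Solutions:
 f(c) = C1 + c^2/2 + c/2


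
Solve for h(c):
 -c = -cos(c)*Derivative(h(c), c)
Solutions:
 h(c) = C1 + Integral(c/cos(c), c)


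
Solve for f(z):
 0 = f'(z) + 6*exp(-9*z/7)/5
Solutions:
 f(z) = C1 + 14*exp(-9*z/7)/15


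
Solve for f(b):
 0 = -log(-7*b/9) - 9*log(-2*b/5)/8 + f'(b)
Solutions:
 f(b) = C1 + 17*b*log(-b)/8 + b*(-2*log(15) - 17/8 + log(2)/8 + 7*log(5)/8 + log(14))


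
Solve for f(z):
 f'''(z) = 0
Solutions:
 f(z) = C1 + C2*z + C3*z^2


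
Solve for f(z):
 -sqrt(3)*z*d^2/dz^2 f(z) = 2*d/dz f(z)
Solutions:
 f(z) = C1 + C2*z^(1 - 2*sqrt(3)/3)


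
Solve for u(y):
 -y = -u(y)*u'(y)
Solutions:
 u(y) = -sqrt(C1 + y^2)
 u(y) = sqrt(C1 + y^2)


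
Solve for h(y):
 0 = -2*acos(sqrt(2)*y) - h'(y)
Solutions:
 h(y) = C1 - 2*y*acos(sqrt(2)*y) + sqrt(2)*sqrt(1 - 2*y^2)


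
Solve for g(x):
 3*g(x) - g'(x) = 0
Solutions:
 g(x) = C1*exp(3*x)


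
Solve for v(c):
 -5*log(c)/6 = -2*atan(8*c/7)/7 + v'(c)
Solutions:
 v(c) = C1 - 5*c*log(c)/6 + 2*c*atan(8*c/7)/7 + 5*c/6 - log(64*c^2 + 49)/8


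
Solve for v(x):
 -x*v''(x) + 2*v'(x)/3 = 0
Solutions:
 v(x) = C1 + C2*x^(5/3)


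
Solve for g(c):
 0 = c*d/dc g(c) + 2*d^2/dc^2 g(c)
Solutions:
 g(c) = C1 + C2*erf(c/2)


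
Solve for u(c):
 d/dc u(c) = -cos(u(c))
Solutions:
 u(c) = pi - asin((C1 + exp(2*c))/(C1 - exp(2*c)))
 u(c) = asin((C1 + exp(2*c))/(C1 - exp(2*c)))


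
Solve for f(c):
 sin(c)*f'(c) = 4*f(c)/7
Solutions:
 f(c) = C1*(cos(c) - 1)^(2/7)/(cos(c) + 1)^(2/7)


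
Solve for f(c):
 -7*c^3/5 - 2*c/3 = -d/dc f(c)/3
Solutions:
 f(c) = C1 + 21*c^4/20 + c^2


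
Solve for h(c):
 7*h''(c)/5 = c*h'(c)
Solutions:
 h(c) = C1 + C2*erfi(sqrt(70)*c/14)


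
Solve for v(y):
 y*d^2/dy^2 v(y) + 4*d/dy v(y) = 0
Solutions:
 v(y) = C1 + C2/y^3


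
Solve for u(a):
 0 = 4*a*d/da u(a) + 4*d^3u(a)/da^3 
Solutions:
 u(a) = C1 + Integral(C2*airyai(-a) + C3*airybi(-a), a)


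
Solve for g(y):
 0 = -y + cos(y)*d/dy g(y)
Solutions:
 g(y) = C1 + Integral(y/cos(y), y)


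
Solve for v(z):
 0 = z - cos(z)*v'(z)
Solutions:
 v(z) = C1 + Integral(z/cos(z), z)


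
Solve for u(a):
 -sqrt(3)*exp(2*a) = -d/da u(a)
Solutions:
 u(a) = C1 + sqrt(3)*exp(2*a)/2


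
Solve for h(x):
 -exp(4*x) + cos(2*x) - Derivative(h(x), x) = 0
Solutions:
 h(x) = C1 - exp(4*x)/4 + sin(2*x)/2


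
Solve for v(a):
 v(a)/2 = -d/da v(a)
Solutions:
 v(a) = C1*exp(-a/2)


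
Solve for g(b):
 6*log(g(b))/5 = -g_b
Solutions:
 li(g(b)) = C1 - 6*b/5


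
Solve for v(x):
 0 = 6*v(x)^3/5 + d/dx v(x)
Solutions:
 v(x) = -sqrt(10)*sqrt(-1/(C1 - 6*x))/2
 v(x) = sqrt(10)*sqrt(-1/(C1 - 6*x))/2


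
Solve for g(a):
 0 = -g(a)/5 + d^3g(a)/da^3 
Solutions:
 g(a) = C3*exp(5^(2/3)*a/5) + (C1*sin(sqrt(3)*5^(2/3)*a/10) + C2*cos(sqrt(3)*5^(2/3)*a/10))*exp(-5^(2/3)*a/10)


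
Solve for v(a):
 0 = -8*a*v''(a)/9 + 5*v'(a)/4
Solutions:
 v(a) = C1 + C2*a^(77/32)


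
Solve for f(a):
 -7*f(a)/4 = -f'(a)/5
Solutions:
 f(a) = C1*exp(35*a/4)


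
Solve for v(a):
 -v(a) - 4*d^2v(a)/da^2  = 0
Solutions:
 v(a) = C1*sin(a/2) + C2*cos(a/2)


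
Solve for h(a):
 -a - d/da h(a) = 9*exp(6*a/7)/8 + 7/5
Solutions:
 h(a) = C1 - a^2/2 - 7*a/5 - 21*exp(6*a/7)/16


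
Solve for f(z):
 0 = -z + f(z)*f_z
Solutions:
 f(z) = -sqrt(C1 + z^2)
 f(z) = sqrt(C1 + z^2)


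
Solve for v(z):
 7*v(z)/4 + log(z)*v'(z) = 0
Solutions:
 v(z) = C1*exp(-7*li(z)/4)


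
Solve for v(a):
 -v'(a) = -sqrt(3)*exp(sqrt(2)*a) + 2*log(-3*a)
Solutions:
 v(a) = C1 - 2*a*log(-a) + 2*a*(1 - log(3)) + sqrt(6)*exp(sqrt(2)*a)/2


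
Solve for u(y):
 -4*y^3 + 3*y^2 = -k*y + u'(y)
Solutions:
 u(y) = C1 + k*y^2/2 - y^4 + y^3


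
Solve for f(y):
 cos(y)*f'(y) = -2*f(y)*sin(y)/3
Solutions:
 f(y) = C1*cos(y)^(2/3)


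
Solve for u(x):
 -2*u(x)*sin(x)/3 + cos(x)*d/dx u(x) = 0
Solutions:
 u(x) = C1/cos(x)^(2/3)


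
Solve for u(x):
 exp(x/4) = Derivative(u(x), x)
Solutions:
 u(x) = C1 + 4*exp(x/4)


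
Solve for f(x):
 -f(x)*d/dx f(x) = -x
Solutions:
 f(x) = -sqrt(C1 + x^2)
 f(x) = sqrt(C1 + x^2)


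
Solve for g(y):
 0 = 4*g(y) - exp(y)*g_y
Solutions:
 g(y) = C1*exp(-4*exp(-y))


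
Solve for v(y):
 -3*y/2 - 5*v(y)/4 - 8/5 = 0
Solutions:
 v(y) = -6*y/5 - 32/25


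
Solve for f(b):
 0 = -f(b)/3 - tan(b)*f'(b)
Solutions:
 f(b) = C1/sin(b)^(1/3)


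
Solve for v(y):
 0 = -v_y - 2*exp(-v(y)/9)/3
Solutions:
 v(y) = 9*log(C1 - 2*y/27)


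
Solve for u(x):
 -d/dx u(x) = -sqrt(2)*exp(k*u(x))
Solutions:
 u(x) = Piecewise((log(-1/(C1*k + sqrt(2)*k*x))/k, Ne(k, 0)), (nan, True))
 u(x) = Piecewise((C1 + sqrt(2)*x, Eq(k, 0)), (nan, True))


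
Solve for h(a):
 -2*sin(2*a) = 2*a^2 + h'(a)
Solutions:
 h(a) = C1 - 2*a^3/3 + cos(2*a)


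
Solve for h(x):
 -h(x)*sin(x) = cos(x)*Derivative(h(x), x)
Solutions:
 h(x) = C1*cos(x)


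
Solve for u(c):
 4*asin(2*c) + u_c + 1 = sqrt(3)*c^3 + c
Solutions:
 u(c) = C1 + sqrt(3)*c^4/4 + c^2/2 - 4*c*asin(2*c) - c - 2*sqrt(1 - 4*c^2)


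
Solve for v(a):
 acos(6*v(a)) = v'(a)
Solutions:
 Integral(1/acos(6*_y), (_y, v(a))) = C1 + a


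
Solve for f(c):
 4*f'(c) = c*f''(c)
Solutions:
 f(c) = C1 + C2*c^5


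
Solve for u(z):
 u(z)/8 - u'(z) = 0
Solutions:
 u(z) = C1*exp(z/8)


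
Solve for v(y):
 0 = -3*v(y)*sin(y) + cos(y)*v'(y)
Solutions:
 v(y) = C1/cos(y)^3


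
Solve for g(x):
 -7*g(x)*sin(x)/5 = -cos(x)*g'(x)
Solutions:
 g(x) = C1/cos(x)^(7/5)


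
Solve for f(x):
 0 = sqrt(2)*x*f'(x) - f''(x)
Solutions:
 f(x) = C1 + C2*erfi(2^(3/4)*x/2)


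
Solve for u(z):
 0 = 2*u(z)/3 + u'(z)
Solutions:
 u(z) = C1*exp(-2*z/3)


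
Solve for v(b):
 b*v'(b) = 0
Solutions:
 v(b) = C1


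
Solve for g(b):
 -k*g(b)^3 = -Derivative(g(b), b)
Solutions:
 g(b) = -sqrt(2)*sqrt(-1/(C1 + b*k))/2
 g(b) = sqrt(2)*sqrt(-1/(C1 + b*k))/2


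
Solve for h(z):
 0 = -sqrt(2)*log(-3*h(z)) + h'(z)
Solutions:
 -sqrt(2)*Integral(1/(log(-_y) + log(3)), (_y, h(z)))/2 = C1 - z


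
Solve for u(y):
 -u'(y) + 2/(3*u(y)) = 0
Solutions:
 u(y) = -sqrt(C1 + 12*y)/3
 u(y) = sqrt(C1 + 12*y)/3


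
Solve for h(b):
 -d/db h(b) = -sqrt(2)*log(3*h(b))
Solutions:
 -sqrt(2)*Integral(1/(log(_y) + log(3)), (_y, h(b)))/2 = C1 - b


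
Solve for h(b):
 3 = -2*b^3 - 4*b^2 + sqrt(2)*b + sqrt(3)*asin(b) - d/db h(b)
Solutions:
 h(b) = C1 - b^4/2 - 4*b^3/3 + sqrt(2)*b^2/2 - 3*b + sqrt(3)*(b*asin(b) + sqrt(1 - b^2))


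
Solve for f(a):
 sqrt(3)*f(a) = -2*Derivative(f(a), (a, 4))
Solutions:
 f(a) = (C1*sin(2^(1/4)*3^(1/8)*a/2) + C2*cos(2^(1/4)*3^(1/8)*a/2))*exp(-2^(1/4)*3^(1/8)*a/2) + (C3*sin(2^(1/4)*3^(1/8)*a/2) + C4*cos(2^(1/4)*3^(1/8)*a/2))*exp(2^(1/4)*3^(1/8)*a/2)


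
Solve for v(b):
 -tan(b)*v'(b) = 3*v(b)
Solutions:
 v(b) = C1/sin(b)^3


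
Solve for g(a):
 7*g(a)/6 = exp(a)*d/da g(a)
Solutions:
 g(a) = C1*exp(-7*exp(-a)/6)


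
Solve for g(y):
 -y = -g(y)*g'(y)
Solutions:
 g(y) = -sqrt(C1 + y^2)
 g(y) = sqrt(C1 + y^2)


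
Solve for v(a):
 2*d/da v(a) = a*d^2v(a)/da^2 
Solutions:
 v(a) = C1 + C2*a^3


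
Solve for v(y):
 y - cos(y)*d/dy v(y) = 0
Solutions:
 v(y) = C1 + Integral(y/cos(y), y)


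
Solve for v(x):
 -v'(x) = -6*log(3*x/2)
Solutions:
 v(x) = C1 + 6*x*log(x) - 6*x + x*log(729/64)


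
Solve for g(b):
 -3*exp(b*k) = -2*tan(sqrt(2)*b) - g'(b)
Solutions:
 g(b) = C1 + 3*Piecewise((exp(b*k)/k, Ne(k, 0)), (b, True)) + sqrt(2)*log(cos(sqrt(2)*b))


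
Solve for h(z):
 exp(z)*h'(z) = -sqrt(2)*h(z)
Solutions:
 h(z) = C1*exp(sqrt(2)*exp(-z))


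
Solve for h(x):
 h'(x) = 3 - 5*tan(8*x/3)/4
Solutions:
 h(x) = C1 + 3*x + 15*log(cos(8*x/3))/32


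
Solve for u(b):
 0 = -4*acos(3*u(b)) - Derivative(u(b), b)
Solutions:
 Integral(1/acos(3*_y), (_y, u(b))) = C1 - 4*b


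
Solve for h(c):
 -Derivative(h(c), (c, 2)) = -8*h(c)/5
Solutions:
 h(c) = C1*exp(-2*sqrt(10)*c/5) + C2*exp(2*sqrt(10)*c/5)


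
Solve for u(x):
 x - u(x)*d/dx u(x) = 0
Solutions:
 u(x) = -sqrt(C1 + x^2)
 u(x) = sqrt(C1 + x^2)


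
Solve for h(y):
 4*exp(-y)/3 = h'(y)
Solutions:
 h(y) = C1 - 4*exp(-y)/3


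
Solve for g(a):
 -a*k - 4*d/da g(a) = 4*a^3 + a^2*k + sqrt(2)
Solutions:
 g(a) = C1 - a^4/4 - a^3*k/12 - a^2*k/8 - sqrt(2)*a/4


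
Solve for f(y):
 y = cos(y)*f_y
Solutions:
 f(y) = C1 + Integral(y/cos(y), y)


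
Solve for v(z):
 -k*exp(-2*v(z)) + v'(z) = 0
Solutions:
 v(z) = log(-sqrt(C1 + 2*k*z))
 v(z) = log(C1 + 2*k*z)/2


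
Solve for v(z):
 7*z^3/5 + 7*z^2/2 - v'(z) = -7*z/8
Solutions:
 v(z) = C1 + 7*z^4/20 + 7*z^3/6 + 7*z^2/16


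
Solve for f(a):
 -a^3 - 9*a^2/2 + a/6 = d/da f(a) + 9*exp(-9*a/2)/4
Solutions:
 f(a) = C1 - a^4/4 - 3*a^3/2 + a^2/12 + exp(-9*a/2)/2


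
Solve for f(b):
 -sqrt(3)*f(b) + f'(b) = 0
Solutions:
 f(b) = C1*exp(sqrt(3)*b)


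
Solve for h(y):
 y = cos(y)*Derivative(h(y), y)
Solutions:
 h(y) = C1 + Integral(y/cos(y), y)


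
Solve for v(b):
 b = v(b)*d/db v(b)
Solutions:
 v(b) = -sqrt(C1 + b^2)
 v(b) = sqrt(C1 + b^2)


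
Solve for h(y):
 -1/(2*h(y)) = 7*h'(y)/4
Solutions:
 h(y) = -sqrt(C1 - 28*y)/7
 h(y) = sqrt(C1 - 28*y)/7


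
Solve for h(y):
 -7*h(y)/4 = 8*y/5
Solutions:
 h(y) = -32*y/35


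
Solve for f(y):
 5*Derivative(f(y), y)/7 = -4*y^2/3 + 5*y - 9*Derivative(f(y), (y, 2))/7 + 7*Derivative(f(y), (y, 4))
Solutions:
 f(y) = C1 + C2*exp(-2^(1/3)*y*(6/(sqrt(1117) + 35)^(1/3) + 2^(1/3)*(sqrt(1117) + 35)^(1/3))/28)*sin(2^(1/3)*sqrt(3)*y*(-2^(1/3)*(sqrt(1117) + 35)^(1/3) + 6/(sqrt(1117) + 35)^(1/3))/28) + C3*exp(-2^(1/3)*y*(6/(sqrt(1117) + 35)^(1/3) + 2^(1/3)*(sqrt(1117) + 35)^(1/3))/28)*cos(2^(1/3)*sqrt(3)*y*(-2^(1/3)*(sqrt(1117) + 35)^(1/3) + 6/(sqrt(1117) + 35)^(1/3))/28) + C4*exp(2^(1/3)*y*(6/(sqrt(1117) + 35)^(1/3) + 2^(1/3)*(sqrt(1117) + 35)^(1/3))/14) - 28*y^3/45 + 343*y^2/50 - 3087*y/125


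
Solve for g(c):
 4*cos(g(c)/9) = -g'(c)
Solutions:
 4*c - 9*log(sin(g(c)/9) - 1)/2 + 9*log(sin(g(c)/9) + 1)/2 = C1


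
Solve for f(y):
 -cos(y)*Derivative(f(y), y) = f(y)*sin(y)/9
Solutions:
 f(y) = C1*cos(y)^(1/9)


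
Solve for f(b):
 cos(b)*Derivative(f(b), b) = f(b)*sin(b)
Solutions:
 f(b) = C1/cos(b)


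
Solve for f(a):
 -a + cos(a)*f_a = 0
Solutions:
 f(a) = C1 + Integral(a/cos(a), a)


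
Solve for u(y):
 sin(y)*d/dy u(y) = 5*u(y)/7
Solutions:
 u(y) = C1*(cos(y) - 1)^(5/14)/(cos(y) + 1)^(5/14)


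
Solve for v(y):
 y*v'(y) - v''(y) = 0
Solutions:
 v(y) = C1 + C2*erfi(sqrt(2)*y/2)


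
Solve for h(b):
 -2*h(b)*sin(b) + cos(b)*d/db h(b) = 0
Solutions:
 h(b) = C1/cos(b)^2


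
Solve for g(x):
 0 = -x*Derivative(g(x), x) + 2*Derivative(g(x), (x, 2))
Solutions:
 g(x) = C1 + C2*erfi(x/2)


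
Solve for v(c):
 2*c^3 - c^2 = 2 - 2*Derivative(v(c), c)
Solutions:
 v(c) = C1 - c^4/4 + c^3/6 + c


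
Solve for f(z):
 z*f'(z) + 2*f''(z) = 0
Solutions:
 f(z) = C1 + C2*erf(z/2)


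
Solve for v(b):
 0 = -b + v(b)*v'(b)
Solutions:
 v(b) = -sqrt(C1 + b^2)
 v(b) = sqrt(C1 + b^2)


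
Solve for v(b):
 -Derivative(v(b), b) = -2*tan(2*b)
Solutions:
 v(b) = C1 - log(cos(2*b))


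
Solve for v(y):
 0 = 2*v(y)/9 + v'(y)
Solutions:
 v(y) = C1*exp(-2*y/9)


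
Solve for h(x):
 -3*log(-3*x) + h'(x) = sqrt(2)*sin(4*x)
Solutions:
 h(x) = C1 + 3*x*log(-x) - 3*x + 3*x*log(3) - sqrt(2)*cos(4*x)/4


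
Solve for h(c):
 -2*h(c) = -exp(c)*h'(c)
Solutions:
 h(c) = C1*exp(-2*exp(-c))


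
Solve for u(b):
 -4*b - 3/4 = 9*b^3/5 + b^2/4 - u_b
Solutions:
 u(b) = C1 + 9*b^4/20 + b^3/12 + 2*b^2 + 3*b/4


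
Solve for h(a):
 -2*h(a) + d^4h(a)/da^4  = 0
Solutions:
 h(a) = C1*exp(-2^(1/4)*a) + C2*exp(2^(1/4)*a) + C3*sin(2^(1/4)*a) + C4*cos(2^(1/4)*a)


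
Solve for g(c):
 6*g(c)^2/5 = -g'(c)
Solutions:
 g(c) = 5/(C1 + 6*c)


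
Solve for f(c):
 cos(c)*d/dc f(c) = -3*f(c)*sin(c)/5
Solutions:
 f(c) = C1*cos(c)^(3/5)


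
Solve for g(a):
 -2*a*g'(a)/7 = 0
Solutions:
 g(a) = C1


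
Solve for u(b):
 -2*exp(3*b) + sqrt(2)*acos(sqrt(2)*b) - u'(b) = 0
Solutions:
 u(b) = C1 + sqrt(2)*(b*acos(sqrt(2)*b) - sqrt(2)*sqrt(1 - 2*b^2)/2) - 2*exp(3*b)/3


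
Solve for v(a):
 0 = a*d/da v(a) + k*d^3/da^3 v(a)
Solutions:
 v(a) = C1 + Integral(C2*airyai(a*(-1/k)^(1/3)) + C3*airybi(a*(-1/k)^(1/3)), a)


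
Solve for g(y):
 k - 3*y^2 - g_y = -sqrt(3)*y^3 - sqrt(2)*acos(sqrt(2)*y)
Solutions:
 g(y) = C1 + k*y + sqrt(3)*y^4/4 - y^3 + sqrt(2)*(y*acos(sqrt(2)*y) - sqrt(2)*sqrt(1 - 2*y^2)/2)


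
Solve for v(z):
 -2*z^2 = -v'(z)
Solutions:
 v(z) = C1 + 2*z^3/3


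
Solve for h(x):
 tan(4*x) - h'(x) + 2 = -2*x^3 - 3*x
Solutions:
 h(x) = C1 + x^4/2 + 3*x^2/2 + 2*x - log(cos(4*x))/4


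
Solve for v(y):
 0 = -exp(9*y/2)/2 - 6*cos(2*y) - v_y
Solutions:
 v(y) = C1 - exp(9*y/2)/9 - 3*sin(2*y)


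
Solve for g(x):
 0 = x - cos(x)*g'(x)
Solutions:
 g(x) = C1 + Integral(x/cos(x), x)


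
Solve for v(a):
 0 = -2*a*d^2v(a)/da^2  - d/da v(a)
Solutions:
 v(a) = C1 + C2*sqrt(a)


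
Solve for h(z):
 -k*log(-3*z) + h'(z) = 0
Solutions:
 h(z) = C1 + k*z*log(-z) + k*z*(-1 + log(3))


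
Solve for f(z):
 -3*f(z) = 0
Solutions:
 f(z) = 0


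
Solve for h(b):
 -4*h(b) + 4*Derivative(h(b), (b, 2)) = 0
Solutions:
 h(b) = C1*exp(-b) + C2*exp(b)


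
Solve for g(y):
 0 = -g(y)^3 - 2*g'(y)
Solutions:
 g(y) = -sqrt(-1/(C1 - y))
 g(y) = sqrt(-1/(C1 - y))


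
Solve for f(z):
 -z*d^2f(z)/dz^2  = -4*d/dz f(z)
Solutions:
 f(z) = C1 + C2*z^5


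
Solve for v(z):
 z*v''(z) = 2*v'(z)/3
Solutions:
 v(z) = C1 + C2*z^(5/3)


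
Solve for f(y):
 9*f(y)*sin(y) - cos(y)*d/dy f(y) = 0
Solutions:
 f(y) = C1/cos(y)^9


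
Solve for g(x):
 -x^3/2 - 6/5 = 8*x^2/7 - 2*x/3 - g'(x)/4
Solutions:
 g(x) = C1 + x^4/2 + 32*x^3/21 - 4*x^2/3 + 24*x/5


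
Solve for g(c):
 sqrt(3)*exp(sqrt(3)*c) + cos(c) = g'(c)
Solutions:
 g(c) = C1 + exp(sqrt(3)*c) + sin(c)


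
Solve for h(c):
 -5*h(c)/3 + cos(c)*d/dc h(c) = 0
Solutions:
 h(c) = C1*(sin(c) + 1)^(5/6)/(sin(c) - 1)^(5/6)


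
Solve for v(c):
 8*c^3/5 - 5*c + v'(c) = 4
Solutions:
 v(c) = C1 - 2*c^4/5 + 5*c^2/2 + 4*c


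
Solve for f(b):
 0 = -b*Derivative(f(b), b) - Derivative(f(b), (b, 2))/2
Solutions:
 f(b) = C1 + C2*erf(b)


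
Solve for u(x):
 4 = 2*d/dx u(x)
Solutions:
 u(x) = C1 + 2*x


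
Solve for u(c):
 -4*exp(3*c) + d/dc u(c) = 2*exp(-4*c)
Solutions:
 u(c) = C1 + 4*exp(3*c)/3 - exp(-4*c)/2


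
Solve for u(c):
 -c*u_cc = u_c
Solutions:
 u(c) = C1 + C2*log(c)


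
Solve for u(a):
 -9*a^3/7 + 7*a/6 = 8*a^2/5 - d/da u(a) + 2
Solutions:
 u(a) = C1 + 9*a^4/28 + 8*a^3/15 - 7*a^2/12 + 2*a


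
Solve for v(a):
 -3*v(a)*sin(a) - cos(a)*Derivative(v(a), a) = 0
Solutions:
 v(a) = C1*cos(a)^3


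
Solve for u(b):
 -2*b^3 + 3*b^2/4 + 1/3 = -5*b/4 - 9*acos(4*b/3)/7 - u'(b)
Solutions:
 u(b) = C1 + b^4/2 - b^3/4 - 5*b^2/8 - 9*b*acos(4*b/3)/7 - b/3 + 9*sqrt(9 - 16*b^2)/28


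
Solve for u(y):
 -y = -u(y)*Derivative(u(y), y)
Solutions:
 u(y) = -sqrt(C1 + y^2)
 u(y) = sqrt(C1 + y^2)


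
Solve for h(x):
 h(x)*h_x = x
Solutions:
 h(x) = -sqrt(C1 + x^2)
 h(x) = sqrt(C1 + x^2)


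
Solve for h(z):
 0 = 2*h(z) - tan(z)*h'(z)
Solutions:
 h(z) = C1*sin(z)^2


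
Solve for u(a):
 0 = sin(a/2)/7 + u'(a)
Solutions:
 u(a) = C1 + 2*cos(a/2)/7


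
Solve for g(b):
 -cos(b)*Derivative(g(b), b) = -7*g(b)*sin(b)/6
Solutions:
 g(b) = C1/cos(b)^(7/6)


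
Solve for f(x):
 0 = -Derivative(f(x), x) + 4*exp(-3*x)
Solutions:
 f(x) = C1 - 4*exp(-3*x)/3


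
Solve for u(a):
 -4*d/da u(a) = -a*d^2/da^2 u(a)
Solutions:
 u(a) = C1 + C2*a^5


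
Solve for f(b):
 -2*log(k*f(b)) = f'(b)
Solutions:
 li(k*f(b))/k = C1 - 2*b


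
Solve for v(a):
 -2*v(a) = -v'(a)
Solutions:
 v(a) = C1*exp(2*a)


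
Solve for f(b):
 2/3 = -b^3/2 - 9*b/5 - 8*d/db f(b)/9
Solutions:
 f(b) = C1 - 9*b^4/64 - 81*b^2/80 - 3*b/4


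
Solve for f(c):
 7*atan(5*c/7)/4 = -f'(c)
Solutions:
 f(c) = C1 - 7*c*atan(5*c/7)/4 + 49*log(25*c^2 + 49)/40


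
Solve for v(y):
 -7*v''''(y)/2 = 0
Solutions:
 v(y) = C1 + C2*y + C3*y^2 + C4*y^3


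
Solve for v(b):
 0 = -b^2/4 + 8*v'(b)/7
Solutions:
 v(b) = C1 + 7*b^3/96


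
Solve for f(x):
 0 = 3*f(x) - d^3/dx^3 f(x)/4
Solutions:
 f(x) = C3*exp(12^(1/3)*x) + (C1*sin(2^(2/3)*3^(5/6)*x/2) + C2*cos(2^(2/3)*3^(5/6)*x/2))*exp(-12^(1/3)*x/2)


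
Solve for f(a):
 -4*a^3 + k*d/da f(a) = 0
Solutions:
 f(a) = C1 + a^4/k


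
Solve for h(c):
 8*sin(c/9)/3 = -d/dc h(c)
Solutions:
 h(c) = C1 + 24*cos(c/9)


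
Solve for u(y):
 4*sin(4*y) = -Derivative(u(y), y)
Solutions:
 u(y) = C1 + cos(4*y)


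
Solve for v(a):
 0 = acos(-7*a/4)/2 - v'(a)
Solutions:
 v(a) = C1 + a*acos(-7*a/4)/2 + sqrt(16 - 49*a^2)/14


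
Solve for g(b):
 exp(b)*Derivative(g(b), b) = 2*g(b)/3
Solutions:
 g(b) = C1*exp(-2*exp(-b)/3)


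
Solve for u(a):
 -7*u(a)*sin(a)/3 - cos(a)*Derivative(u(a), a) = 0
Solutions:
 u(a) = C1*cos(a)^(7/3)


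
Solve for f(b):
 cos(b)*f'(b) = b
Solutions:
 f(b) = C1 + Integral(b/cos(b), b)


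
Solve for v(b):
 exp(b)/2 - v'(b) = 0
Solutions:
 v(b) = C1 + exp(b)/2


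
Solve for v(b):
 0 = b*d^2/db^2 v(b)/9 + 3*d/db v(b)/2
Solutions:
 v(b) = C1 + C2/b^(25/2)


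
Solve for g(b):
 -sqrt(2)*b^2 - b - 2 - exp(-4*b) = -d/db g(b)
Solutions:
 g(b) = C1 + sqrt(2)*b^3/3 + b^2/2 + 2*b - exp(-4*b)/4


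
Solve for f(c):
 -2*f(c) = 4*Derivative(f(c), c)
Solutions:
 f(c) = C1*exp(-c/2)


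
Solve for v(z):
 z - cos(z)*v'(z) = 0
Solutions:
 v(z) = C1 + Integral(z/cos(z), z)


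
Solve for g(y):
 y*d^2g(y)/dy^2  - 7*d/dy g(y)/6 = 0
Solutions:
 g(y) = C1 + C2*y^(13/6)


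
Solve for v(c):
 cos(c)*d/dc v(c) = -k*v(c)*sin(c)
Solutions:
 v(c) = C1*exp(k*log(cos(c)))


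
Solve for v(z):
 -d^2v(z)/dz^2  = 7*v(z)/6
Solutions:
 v(z) = C1*sin(sqrt(42)*z/6) + C2*cos(sqrt(42)*z/6)


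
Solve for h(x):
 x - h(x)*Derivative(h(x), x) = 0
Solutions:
 h(x) = -sqrt(C1 + x^2)
 h(x) = sqrt(C1 + x^2)


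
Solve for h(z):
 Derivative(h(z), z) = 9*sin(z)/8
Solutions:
 h(z) = C1 - 9*cos(z)/8


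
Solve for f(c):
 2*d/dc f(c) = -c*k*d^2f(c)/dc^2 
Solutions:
 f(c) = C1 + c^(((re(k) - 2)*re(k) + im(k)^2)/(re(k)^2 + im(k)^2))*(C2*sin(2*log(c)*Abs(im(k))/(re(k)^2 + im(k)^2)) + C3*cos(2*log(c)*im(k)/(re(k)^2 + im(k)^2)))


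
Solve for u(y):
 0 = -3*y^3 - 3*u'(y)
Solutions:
 u(y) = C1 - y^4/4


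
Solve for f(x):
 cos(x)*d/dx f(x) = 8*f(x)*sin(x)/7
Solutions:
 f(x) = C1/cos(x)^(8/7)


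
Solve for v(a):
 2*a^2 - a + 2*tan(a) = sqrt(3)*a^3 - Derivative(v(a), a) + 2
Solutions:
 v(a) = C1 + sqrt(3)*a^4/4 - 2*a^3/3 + a^2/2 + 2*a + 2*log(cos(a))


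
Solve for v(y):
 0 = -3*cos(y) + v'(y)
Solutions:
 v(y) = C1 + 3*sin(y)


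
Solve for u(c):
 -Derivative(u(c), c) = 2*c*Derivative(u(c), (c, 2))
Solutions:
 u(c) = C1 + C2*sqrt(c)


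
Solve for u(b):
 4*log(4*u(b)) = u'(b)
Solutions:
 -Integral(1/(log(_y) + 2*log(2)), (_y, u(b)))/4 = C1 - b


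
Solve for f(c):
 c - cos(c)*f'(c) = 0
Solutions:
 f(c) = C1 + Integral(c/cos(c), c)


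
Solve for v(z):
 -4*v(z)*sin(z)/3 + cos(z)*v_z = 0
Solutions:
 v(z) = C1/cos(z)^(4/3)


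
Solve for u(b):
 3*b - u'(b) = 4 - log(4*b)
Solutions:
 u(b) = C1 + 3*b^2/2 + b*log(b) - 5*b + b*log(4)


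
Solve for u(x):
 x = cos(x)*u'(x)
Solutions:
 u(x) = C1 + Integral(x/cos(x), x)


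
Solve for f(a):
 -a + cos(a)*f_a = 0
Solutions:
 f(a) = C1 + Integral(a/cos(a), a)


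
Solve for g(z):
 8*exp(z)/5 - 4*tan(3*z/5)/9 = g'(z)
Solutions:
 g(z) = C1 + 8*exp(z)/5 + 20*log(cos(3*z/5))/27


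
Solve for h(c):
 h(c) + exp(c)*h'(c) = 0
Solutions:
 h(c) = C1*exp(exp(-c))


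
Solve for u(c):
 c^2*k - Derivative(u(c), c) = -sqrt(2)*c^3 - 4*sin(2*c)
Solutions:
 u(c) = C1 + sqrt(2)*c^4/4 + c^3*k/3 - 2*cos(2*c)


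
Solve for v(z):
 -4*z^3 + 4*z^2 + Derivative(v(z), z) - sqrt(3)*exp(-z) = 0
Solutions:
 v(z) = C1 + z^4 - 4*z^3/3 - sqrt(3)*exp(-z)


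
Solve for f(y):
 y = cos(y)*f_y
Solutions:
 f(y) = C1 + Integral(y/cos(y), y)


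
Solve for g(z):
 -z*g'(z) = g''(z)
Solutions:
 g(z) = C1 + C2*erf(sqrt(2)*z/2)


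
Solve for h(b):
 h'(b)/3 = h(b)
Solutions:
 h(b) = C1*exp(3*b)


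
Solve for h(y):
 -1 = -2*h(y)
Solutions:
 h(y) = 1/2


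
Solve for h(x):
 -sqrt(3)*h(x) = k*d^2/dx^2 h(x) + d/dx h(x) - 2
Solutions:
 h(x) = C1*exp(x*(sqrt(-4*sqrt(3)*k + 1) - 1)/(2*k)) + C2*exp(-x*(sqrt(-4*sqrt(3)*k + 1) + 1)/(2*k)) + 2*sqrt(3)/3


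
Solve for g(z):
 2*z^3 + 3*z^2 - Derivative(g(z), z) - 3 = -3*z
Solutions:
 g(z) = C1 + z^4/2 + z^3 + 3*z^2/2 - 3*z


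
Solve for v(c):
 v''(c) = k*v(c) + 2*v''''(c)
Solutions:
 v(c) = C1*exp(-c*sqrt(1 - sqrt(1 - 8*k))/2) + C2*exp(c*sqrt(1 - sqrt(1 - 8*k))/2) + C3*exp(-c*sqrt(sqrt(1 - 8*k) + 1)/2) + C4*exp(c*sqrt(sqrt(1 - 8*k) + 1)/2)


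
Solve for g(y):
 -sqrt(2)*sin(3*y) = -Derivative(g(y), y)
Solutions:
 g(y) = C1 - sqrt(2)*cos(3*y)/3


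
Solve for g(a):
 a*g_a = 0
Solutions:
 g(a) = C1


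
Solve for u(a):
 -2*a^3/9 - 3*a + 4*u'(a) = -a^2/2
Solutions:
 u(a) = C1 + a^4/72 - a^3/24 + 3*a^2/8


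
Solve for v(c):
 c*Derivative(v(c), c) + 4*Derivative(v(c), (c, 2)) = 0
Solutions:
 v(c) = C1 + C2*erf(sqrt(2)*c/4)


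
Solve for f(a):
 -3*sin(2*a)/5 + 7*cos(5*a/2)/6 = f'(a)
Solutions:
 f(a) = C1 + 7*sin(5*a/2)/15 + 3*cos(2*a)/10


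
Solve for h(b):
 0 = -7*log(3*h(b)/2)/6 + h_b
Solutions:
 6*Integral(1/(-log(_y) - log(3) + log(2)), (_y, h(b)))/7 = C1 - b


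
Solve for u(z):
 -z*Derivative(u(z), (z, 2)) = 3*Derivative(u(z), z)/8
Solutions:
 u(z) = C1 + C2*z^(5/8)


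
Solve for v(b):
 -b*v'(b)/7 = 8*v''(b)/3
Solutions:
 v(b) = C1 + C2*erf(sqrt(21)*b/28)


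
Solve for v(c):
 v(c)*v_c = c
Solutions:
 v(c) = -sqrt(C1 + c^2)
 v(c) = sqrt(C1 + c^2)


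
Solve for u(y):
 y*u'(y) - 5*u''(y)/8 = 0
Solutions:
 u(y) = C1 + C2*erfi(2*sqrt(5)*y/5)


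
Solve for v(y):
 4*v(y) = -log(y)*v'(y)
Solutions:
 v(y) = C1*exp(-4*li(y))


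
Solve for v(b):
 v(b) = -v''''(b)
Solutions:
 v(b) = (C1*sin(sqrt(2)*b/2) + C2*cos(sqrt(2)*b/2))*exp(-sqrt(2)*b/2) + (C3*sin(sqrt(2)*b/2) + C4*cos(sqrt(2)*b/2))*exp(sqrt(2)*b/2)


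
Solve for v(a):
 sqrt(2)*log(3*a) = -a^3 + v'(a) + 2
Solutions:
 v(a) = C1 + a^4/4 + sqrt(2)*a*log(a) - 2*a - sqrt(2)*a + sqrt(2)*a*log(3)


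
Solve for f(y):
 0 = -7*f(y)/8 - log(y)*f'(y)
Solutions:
 f(y) = C1*exp(-7*li(y)/8)


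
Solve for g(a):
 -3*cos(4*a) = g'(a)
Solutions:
 g(a) = C1 - 3*sin(4*a)/4


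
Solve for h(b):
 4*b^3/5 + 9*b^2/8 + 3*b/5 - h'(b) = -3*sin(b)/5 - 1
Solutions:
 h(b) = C1 + b^4/5 + 3*b^3/8 + 3*b^2/10 + b - 3*cos(b)/5


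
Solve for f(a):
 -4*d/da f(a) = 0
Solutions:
 f(a) = C1


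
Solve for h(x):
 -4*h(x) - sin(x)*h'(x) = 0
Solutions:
 h(x) = C1*(cos(x)^2 + 2*cos(x) + 1)/(cos(x)^2 - 2*cos(x) + 1)


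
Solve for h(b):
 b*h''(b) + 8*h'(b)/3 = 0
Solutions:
 h(b) = C1 + C2/b^(5/3)


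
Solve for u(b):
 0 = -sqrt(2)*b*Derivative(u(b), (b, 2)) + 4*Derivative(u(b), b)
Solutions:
 u(b) = C1 + C2*b^(1 + 2*sqrt(2))


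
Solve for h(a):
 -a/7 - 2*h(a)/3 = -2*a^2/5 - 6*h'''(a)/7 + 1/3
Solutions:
 h(a) = C3*exp(21^(1/3)*a/3) + 3*a^2/5 - 3*a/14 + (C1*sin(3^(5/6)*7^(1/3)*a/6) + C2*cos(3^(5/6)*7^(1/3)*a/6))*exp(-21^(1/3)*a/6) - 1/2


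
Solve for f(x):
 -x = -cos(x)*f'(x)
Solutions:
 f(x) = C1 + Integral(x/cos(x), x)


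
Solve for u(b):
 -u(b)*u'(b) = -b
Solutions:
 u(b) = -sqrt(C1 + b^2)
 u(b) = sqrt(C1 + b^2)


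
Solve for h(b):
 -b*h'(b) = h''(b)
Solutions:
 h(b) = C1 + C2*erf(sqrt(2)*b/2)


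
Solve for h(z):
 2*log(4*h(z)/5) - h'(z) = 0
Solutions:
 -Integral(1/(log(_y) - log(5) + 2*log(2)), (_y, h(z)))/2 = C1 - z


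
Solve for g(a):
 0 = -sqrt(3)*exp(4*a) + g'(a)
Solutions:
 g(a) = C1 + sqrt(3)*exp(4*a)/4


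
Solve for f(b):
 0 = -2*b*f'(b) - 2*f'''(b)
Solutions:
 f(b) = C1 + Integral(C2*airyai(-b) + C3*airybi(-b), b)


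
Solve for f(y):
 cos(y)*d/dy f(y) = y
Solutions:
 f(y) = C1 + Integral(y/cos(y), y)


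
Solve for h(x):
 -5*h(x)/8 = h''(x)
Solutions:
 h(x) = C1*sin(sqrt(10)*x/4) + C2*cos(sqrt(10)*x/4)


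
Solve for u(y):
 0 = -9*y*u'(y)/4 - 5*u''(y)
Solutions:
 u(y) = C1 + C2*erf(3*sqrt(10)*y/20)


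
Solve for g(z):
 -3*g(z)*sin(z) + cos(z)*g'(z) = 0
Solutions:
 g(z) = C1/cos(z)^3


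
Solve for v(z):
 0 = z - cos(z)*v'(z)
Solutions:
 v(z) = C1 + Integral(z/cos(z), z)


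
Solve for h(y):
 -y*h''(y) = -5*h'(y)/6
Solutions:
 h(y) = C1 + C2*y^(11/6)


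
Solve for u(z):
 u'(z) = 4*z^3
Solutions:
 u(z) = C1 + z^4


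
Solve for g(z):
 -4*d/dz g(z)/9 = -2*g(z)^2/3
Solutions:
 g(z) = -2/(C1 + 3*z)


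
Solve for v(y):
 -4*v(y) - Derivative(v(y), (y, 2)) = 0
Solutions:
 v(y) = C1*sin(2*y) + C2*cos(2*y)


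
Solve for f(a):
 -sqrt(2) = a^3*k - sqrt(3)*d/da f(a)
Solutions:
 f(a) = C1 + sqrt(3)*a^4*k/12 + sqrt(6)*a/3


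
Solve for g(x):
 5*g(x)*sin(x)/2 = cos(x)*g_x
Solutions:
 g(x) = C1/cos(x)^(5/2)


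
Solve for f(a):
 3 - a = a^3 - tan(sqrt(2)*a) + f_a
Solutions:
 f(a) = C1 - a^4/4 - a^2/2 + 3*a - sqrt(2)*log(cos(sqrt(2)*a))/2


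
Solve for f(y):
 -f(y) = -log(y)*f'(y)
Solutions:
 f(y) = C1*exp(li(y))


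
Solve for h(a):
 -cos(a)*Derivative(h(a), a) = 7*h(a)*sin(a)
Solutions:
 h(a) = C1*cos(a)^7


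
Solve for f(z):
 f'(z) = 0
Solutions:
 f(z) = C1


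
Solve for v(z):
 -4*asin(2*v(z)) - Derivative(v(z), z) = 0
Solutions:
 Integral(1/asin(2*_y), (_y, v(z))) = C1 - 4*z


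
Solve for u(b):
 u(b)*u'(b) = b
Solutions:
 u(b) = -sqrt(C1 + b^2)
 u(b) = sqrt(C1 + b^2)


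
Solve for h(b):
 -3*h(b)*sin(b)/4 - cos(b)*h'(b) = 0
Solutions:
 h(b) = C1*cos(b)^(3/4)


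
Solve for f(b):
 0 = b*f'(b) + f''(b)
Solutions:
 f(b) = C1 + C2*erf(sqrt(2)*b/2)


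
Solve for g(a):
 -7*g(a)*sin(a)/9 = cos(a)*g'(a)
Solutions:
 g(a) = C1*cos(a)^(7/9)


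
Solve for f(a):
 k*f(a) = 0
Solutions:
 f(a) = 0


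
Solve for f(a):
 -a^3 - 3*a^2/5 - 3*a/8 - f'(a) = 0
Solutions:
 f(a) = C1 - a^4/4 - a^3/5 - 3*a^2/16


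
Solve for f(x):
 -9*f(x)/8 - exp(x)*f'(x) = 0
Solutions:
 f(x) = C1*exp(9*exp(-x)/8)


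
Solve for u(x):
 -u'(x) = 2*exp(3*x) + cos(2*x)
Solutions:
 u(x) = C1 - 2*exp(3*x)/3 - sin(2*x)/2


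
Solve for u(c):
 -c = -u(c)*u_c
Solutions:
 u(c) = -sqrt(C1 + c^2)
 u(c) = sqrt(C1 + c^2)


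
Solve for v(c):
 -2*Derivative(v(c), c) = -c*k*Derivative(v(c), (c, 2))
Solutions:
 v(c) = C1 + c^(((re(k) + 2)*re(k) + im(k)^2)/(re(k)^2 + im(k)^2))*(C2*sin(2*log(c)*Abs(im(k))/(re(k)^2 + im(k)^2)) + C3*cos(2*log(c)*im(k)/(re(k)^2 + im(k)^2)))


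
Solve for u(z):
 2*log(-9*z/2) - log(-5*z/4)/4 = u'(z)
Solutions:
 u(z) = C1 + 7*z*log(-z)/4 + z*(-log(20) - 7/4 + log(2)/2 + 3*log(5)/4 + 4*log(3))


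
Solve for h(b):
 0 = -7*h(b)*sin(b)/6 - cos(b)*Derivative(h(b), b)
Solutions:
 h(b) = C1*cos(b)^(7/6)


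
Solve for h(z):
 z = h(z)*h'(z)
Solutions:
 h(z) = -sqrt(C1 + z^2)
 h(z) = sqrt(C1 + z^2)


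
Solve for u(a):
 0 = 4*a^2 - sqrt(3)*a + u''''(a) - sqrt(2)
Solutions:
 u(a) = C1 + C2*a + C3*a^2 + C4*a^3 - a^6/90 + sqrt(3)*a^5/120 + sqrt(2)*a^4/24


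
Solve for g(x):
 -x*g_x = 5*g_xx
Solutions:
 g(x) = C1 + C2*erf(sqrt(10)*x/10)


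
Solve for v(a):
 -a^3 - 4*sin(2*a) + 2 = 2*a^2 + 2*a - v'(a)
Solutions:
 v(a) = C1 + a^4/4 + 2*a^3/3 + a^2 - 2*a - 2*cos(2*a)


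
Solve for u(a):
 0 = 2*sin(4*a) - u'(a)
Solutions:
 u(a) = C1 - cos(4*a)/2


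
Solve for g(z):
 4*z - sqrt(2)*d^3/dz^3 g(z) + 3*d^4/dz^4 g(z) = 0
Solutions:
 g(z) = C1 + C2*z + C3*z^2 + C4*exp(sqrt(2)*z/3) + sqrt(2)*z^4/12 + z^3


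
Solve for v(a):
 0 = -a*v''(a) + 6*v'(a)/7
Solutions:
 v(a) = C1 + C2*a^(13/7)


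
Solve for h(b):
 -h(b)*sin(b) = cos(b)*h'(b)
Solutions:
 h(b) = C1*cos(b)


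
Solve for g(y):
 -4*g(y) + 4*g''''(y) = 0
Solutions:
 g(y) = C1*exp(-y) + C2*exp(y) + C3*sin(y) + C4*cos(y)


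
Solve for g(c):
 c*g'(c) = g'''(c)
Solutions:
 g(c) = C1 + Integral(C2*airyai(c) + C3*airybi(c), c)


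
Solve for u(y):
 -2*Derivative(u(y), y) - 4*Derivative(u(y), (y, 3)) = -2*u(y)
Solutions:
 u(y) = C1*exp(6^(1/3)*y*(-(9 + sqrt(87))^(1/3) + 6^(1/3)/(9 + sqrt(87))^(1/3))/12)*sin(2^(1/3)*3^(1/6)*y*(3*2^(1/3)/(9 + sqrt(87))^(1/3) + 3^(2/3)*(9 + sqrt(87))^(1/3))/12) + C2*exp(6^(1/3)*y*(-(9 + sqrt(87))^(1/3) + 6^(1/3)/(9 + sqrt(87))^(1/3))/12)*cos(2^(1/3)*3^(1/6)*y*(3*2^(1/3)/(9 + sqrt(87))^(1/3) + 3^(2/3)*(9 + sqrt(87))^(1/3))/12) + C3*exp(-6^(1/3)*y*(-(9 + sqrt(87))^(1/3) + 6^(1/3)/(9 + sqrt(87))^(1/3))/6)


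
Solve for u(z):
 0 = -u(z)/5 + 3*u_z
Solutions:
 u(z) = C1*exp(z/15)


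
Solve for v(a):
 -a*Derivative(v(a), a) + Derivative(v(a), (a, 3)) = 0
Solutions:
 v(a) = C1 + Integral(C2*airyai(a) + C3*airybi(a), a)


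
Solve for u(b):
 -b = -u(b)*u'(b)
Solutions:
 u(b) = -sqrt(C1 + b^2)
 u(b) = sqrt(C1 + b^2)


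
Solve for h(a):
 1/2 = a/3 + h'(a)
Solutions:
 h(a) = C1 - a^2/6 + a/2


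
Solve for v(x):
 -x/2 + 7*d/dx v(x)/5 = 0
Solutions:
 v(x) = C1 + 5*x^2/28


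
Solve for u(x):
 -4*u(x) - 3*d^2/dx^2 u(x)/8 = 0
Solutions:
 u(x) = C1*sin(4*sqrt(6)*x/3) + C2*cos(4*sqrt(6)*x/3)


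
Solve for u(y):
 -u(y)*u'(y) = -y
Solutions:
 u(y) = -sqrt(C1 + y^2)
 u(y) = sqrt(C1 + y^2)


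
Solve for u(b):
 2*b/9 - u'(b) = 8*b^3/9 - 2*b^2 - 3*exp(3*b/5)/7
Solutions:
 u(b) = C1 - 2*b^4/9 + 2*b^3/3 + b^2/9 + 5*exp(3*b/5)/7


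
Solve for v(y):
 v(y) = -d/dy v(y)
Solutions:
 v(y) = C1*exp(-y)


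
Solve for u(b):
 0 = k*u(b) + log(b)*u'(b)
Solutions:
 u(b) = C1*exp(-k*li(b))


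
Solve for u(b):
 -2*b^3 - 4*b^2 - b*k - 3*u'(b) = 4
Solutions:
 u(b) = C1 - b^4/6 - 4*b^3/9 - b^2*k/6 - 4*b/3


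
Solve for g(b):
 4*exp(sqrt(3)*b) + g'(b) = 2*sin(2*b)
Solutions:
 g(b) = C1 - 4*sqrt(3)*exp(sqrt(3)*b)/3 - cos(2*b)


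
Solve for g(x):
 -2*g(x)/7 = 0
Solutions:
 g(x) = 0


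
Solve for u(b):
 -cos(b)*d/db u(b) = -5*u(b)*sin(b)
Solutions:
 u(b) = C1/cos(b)^5


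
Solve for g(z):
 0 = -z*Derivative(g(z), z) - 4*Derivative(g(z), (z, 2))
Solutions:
 g(z) = C1 + C2*erf(sqrt(2)*z/4)


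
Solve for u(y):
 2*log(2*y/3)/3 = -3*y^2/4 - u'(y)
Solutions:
 u(y) = C1 - y^3/4 - 2*y*log(y)/3 - 2*y*log(2)/3 + 2*y/3 + 2*y*log(3)/3


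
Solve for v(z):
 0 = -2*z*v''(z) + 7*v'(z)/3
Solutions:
 v(z) = C1 + C2*z^(13/6)


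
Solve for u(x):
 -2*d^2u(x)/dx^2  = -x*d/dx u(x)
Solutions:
 u(x) = C1 + C2*erfi(x/2)


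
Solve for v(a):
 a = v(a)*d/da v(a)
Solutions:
 v(a) = -sqrt(C1 + a^2)
 v(a) = sqrt(C1 + a^2)


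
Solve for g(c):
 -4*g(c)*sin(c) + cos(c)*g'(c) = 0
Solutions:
 g(c) = C1/cos(c)^4


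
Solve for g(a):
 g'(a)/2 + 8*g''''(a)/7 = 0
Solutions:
 g(a) = C1 + C4*exp(-2^(2/3)*7^(1/3)*a/4) + (C2*sin(2^(2/3)*sqrt(3)*7^(1/3)*a/8) + C3*cos(2^(2/3)*sqrt(3)*7^(1/3)*a/8))*exp(2^(2/3)*7^(1/3)*a/8)


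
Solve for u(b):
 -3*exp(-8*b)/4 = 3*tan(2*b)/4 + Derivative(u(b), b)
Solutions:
 u(b) = C1 - 3*log(tan(2*b)^2 + 1)/16 + 3*exp(-8*b)/32


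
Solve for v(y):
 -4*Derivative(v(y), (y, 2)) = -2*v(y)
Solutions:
 v(y) = C1*exp(-sqrt(2)*y/2) + C2*exp(sqrt(2)*y/2)


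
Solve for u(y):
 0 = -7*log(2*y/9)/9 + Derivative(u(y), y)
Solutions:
 u(y) = C1 + 7*y*log(y)/9 - 14*y*log(3)/9 - 7*y/9 + 7*y*log(2)/9


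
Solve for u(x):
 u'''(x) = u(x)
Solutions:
 u(x) = C3*exp(x) + (C1*sin(sqrt(3)*x/2) + C2*cos(sqrt(3)*x/2))*exp(-x/2)


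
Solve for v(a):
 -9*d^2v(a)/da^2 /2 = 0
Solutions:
 v(a) = C1 + C2*a


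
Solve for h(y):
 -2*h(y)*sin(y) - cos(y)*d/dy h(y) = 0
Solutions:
 h(y) = C1*cos(y)^2


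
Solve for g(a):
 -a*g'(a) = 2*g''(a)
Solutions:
 g(a) = C1 + C2*erf(a/2)


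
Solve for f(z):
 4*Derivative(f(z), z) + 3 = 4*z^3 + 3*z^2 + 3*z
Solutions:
 f(z) = C1 + z^4/4 + z^3/4 + 3*z^2/8 - 3*z/4


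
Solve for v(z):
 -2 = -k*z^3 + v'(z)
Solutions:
 v(z) = C1 + k*z^4/4 - 2*z


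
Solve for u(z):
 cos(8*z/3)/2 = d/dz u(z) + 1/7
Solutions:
 u(z) = C1 - z/7 + 3*sin(8*z/3)/16


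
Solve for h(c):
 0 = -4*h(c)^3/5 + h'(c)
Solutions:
 h(c) = -sqrt(10)*sqrt(-1/(C1 + 4*c))/2
 h(c) = sqrt(10)*sqrt(-1/(C1 + 4*c))/2


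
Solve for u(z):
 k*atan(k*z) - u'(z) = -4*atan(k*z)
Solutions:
 u(z) = C1 + (k + 4)*Piecewise((z*atan(k*z) - log(k^2*z^2 + 1)/(2*k), Ne(k, 0)), (0, True))


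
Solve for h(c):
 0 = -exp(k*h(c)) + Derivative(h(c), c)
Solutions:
 h(c) = Piecewise((log(-1/(C1*k + c*k))/k, Ne(k, 0)), (nan, True))
 h(c) = Piecewise((C1 + c, Eq(k, 0)), (nan, True))


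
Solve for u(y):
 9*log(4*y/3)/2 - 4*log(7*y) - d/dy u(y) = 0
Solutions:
 u(y) = C1 + y*log(y)/2 - y*log(583443) - y/2 + y*log(3)/2 + 9*y*log(2)


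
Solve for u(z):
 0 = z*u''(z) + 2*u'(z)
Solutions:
 u(z) = C1 + C2/z


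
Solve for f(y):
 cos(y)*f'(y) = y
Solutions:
 f(y) = C1 + Integral(y/cos(y), y)


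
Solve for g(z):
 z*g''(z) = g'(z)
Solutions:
 g(z) = C1 + C2*z^2


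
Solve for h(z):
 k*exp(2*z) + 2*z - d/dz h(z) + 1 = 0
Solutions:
 h(z) = C1 + k*exp(2*z)/2 + z^2 + z


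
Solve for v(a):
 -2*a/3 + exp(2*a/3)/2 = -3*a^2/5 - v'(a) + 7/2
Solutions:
 v(a) = C1 - a^3/5 + a^2/3 + 7*a/2 - 3*exp(2*a/3)/4


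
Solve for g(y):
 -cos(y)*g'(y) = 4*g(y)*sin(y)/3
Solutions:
 g(y) = C1*cos(y)^(4/3)


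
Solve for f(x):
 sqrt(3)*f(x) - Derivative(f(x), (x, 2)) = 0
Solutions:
 f(x) = C1*exp(-3^(1/4)*x) + C2*exp(3^(1/4)*x)


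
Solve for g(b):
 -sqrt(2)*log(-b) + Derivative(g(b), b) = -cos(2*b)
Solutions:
 g(b) = C1 + sqrt(2)*b*(log(-b) - 1) - sin(2*b)/2


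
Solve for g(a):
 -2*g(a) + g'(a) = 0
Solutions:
 g(a) = C1*exp(2*a)


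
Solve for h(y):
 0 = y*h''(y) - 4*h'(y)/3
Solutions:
 h(y) = C1 + C2*y^(7/3)


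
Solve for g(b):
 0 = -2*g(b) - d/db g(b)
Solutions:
 g(b) = C1*exp(-2*b)


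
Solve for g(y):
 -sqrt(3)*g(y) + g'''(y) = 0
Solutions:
 g(y) = C3*exp(3^(1/6)*y) + (C1*sin(3^(2/3)*y/2) + C2*cos(3^(2/3)*y/2))*exp(-3^(1/6)*y/2)


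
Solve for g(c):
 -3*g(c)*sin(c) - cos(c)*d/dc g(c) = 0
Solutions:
 g(c) = C1*cos(c)^3


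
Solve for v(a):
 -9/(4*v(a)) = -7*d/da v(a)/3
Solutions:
 v(a) = -sqrt(C1 + 378*a)/14
 v(a) = sqrt(C1 + 378*a)/14


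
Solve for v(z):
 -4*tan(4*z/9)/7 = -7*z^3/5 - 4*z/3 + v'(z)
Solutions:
 v(z) = C1 + 7*z^4/20 + 2*z^2/3 + 9*log(cos(4*z/9))/7


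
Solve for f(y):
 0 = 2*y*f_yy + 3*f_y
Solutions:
 f(y) = C1 + C2/sqrt(y)


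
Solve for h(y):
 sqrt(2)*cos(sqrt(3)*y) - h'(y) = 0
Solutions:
 h(y) = C1 + sqrt(6)*sin(sqrt(3)*y)/3


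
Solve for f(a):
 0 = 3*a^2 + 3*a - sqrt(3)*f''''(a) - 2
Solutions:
 f(a) = C1 + C2*a + C3*a^2 + C4*a^3 + sqrt(3)*a^6/360 + sqrt(3)*a^5/120 - sqrt(3)*a^4/36


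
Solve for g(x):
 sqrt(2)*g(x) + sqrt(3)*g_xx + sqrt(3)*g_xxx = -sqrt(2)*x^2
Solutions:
 g(x) = C1*exp(x*(-2 + (1 + 9*sqrt(6)/2 + sqrt(-4 + (2 + 9*sqrt(6))^2)/2)^(-1/3) + (1 + 9*sqrt(6)/2 + sqrt(-4 + (2 + 9*sqrt(6))^2)/2)^(1/3))/6)*sin(sqrt(3)*x*(-(1 + 9*sqrt(6)/2 + sqrt(-4 + (2 + 9*sqrt(6))^2)/2)^(1/3) + (1 + 9*sqrt(6)/2 + sqrt(-4 + (2 + 9*sqrt(6))^2)/2)^(-1/3))/6) + C2*exp(x*(-2 + (1 + 9*sqrt(6)/2 + sqrt(-4 + (2 + 9*sqrt(6))^2)/2)^(-1/3) + (1 + 9*sqrt(6)/2 + sqrt(-4 + (2 + 9*sqrt(6))^2)/2)^(1/3))/6)*cos(sqrt(3)*x*(-(1 + 9*sqrt(6)/2 + sqrt(-4 + (2 + 9*sqrt(6))^2)/2)^(1/3) + (1 + 9*sqrt(6)/2 + sqrt(-4 + (2 + 9*sqrt(6))^2)/2)^(-1/3))/6) + C3*exp(-x*((1 + 9*sqrt(6)/2 + sqrt(-4 + (2 + 9*sqrt(6))^2)/2)^(-1/3) + 1 + (1 + 9*sqrt(6)/2 + sqrt(-4 + (2 + 9*sqrt(6))^2)/2)^(1/3))/3) - x^2 + sqrt(6)


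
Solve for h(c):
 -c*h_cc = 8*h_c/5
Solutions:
 h(c) = C1 + C2/c^(3/5)


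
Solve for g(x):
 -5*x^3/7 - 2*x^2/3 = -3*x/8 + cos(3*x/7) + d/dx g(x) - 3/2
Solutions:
 g(x) = C1 - 5*x^4/28 - 2*x^3/9 + 3*x^2/16 + 3*x/2 - 7*sin(3*x/7)/3


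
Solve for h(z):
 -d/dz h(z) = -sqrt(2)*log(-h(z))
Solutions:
 -li(-h(z)) = C1 + sqrt(2)*z
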